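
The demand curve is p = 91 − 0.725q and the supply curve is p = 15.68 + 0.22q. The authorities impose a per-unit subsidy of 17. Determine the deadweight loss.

152.91

Competitive equilibrium: 91 − 0.725q = 15.68 + 0.22q → q* = 79.7037, p* = 33.2148.
The subsidy lowers effective supply by 17: p = 0.22q − 1.32.
New quantity: 91 − 0.725q = 0.22q − 1.32 → q' = 97.6931.
Overproduction Δq = 97.6931 − 79.7037 = 17.9894; wedge = subsidy = 17.
Welfare loss = ½ × 17.9894 × 17 = 152.91.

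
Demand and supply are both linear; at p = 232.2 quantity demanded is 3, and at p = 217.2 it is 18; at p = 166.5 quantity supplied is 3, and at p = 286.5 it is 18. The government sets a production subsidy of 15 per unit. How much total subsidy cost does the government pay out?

Demand slope = (217.2 − 232.2)/(18 − 3) = −1, so p = 235.2 − q.
Supply slope = (286.5 − 166.5)/(18 − 3) = 8, so p = 142.5 + 8q.
Competitive equilibrium: 235.2 − q = 142.5 + 8q → q* = 10.3, p* = 224.9.
The subsidy lowers effective supply by 15: p = 127.5 + 8q.
New quantity: 235.2 − q = 127.5 + 8q → q' = 11.9667.
Total subsidy cost = 15 × 11.9667 = 179.50.

179.50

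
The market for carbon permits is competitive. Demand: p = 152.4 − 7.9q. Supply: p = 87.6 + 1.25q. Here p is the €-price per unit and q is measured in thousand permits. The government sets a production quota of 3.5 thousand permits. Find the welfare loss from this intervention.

€58.70 thousand

Competitive equilibrium: 152.4 − 7.9q = 87.6 + 1.25q → q* = 7.082, p* = 96.4525.
At q = 3.5: demand price = 152.4 − 7.9·3.5 = 124.75; supply price = 87.6 + 1.25·3.5 = 91.975.
Δq = 7.082 − 3.5 = 3.582; wedge = 124.75 − 91.975 = 32.775.
Deadweight loss = ½ × 3.582 × 32.775 = €58.70 thousand.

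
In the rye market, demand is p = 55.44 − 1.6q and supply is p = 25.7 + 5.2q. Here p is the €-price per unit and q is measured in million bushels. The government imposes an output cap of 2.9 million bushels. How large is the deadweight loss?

Competitive equilibrium: 55.44 − 1.6q = 25.7 + 5.2q → q* = 4.3735, p* = 48.4424.
At q = 2.9: demand price = 55.44 − 1.6·2.9 = 50.8; supply price = 25.7 + 5.2·2.9 = 40.78.
Δq = 4.3735 − 2.9 = 1.4735; wedge = 50.8 − 40.78 = 10.02.
Deadweight loss = ½ × 1.4735 × 10.02 = €7.38 million.

€7.38 million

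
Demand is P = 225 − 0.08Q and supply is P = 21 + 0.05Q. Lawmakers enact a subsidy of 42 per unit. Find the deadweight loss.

Competitive equilibrium: 225 − 0.08Q = 21 + 0.05Q → Q* = 1569.23077, P* = 99.46154.
The subsidy lowers effective supply by 42: P = 0.05Q − 21.
New quantity: 225 − 0.08Q = 0.05Q − 21 → Q' = 1892.30769.
Overproduction ΔQ = 1892.30769 − 1569.23077 = 323.07692; wedge = subsidy = 42.
Welfare loss = ½ × 323.07692 × 42 = 6784.62.

6784.62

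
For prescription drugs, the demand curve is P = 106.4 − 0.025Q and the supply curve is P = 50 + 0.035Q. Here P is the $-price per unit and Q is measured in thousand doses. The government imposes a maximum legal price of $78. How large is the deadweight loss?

$588 thousand

Competitive equilibrium: 106.4 − 0.025Q = 50 + 0.035Q → Q* = 940, P* = 82.9.
At the ceiling P = 78, quantity supplied = (78 − 50)/0.035 = 800.
Willingness to pay at Q' = 800: 106.4 − 0.025·800 = 86.4.
ΔQ = 940 − 800 = 140; wedge = 86.4 − 78 = 8.4.
Deadweight loss = ½ × 140 × 8.4 = $588 thousand.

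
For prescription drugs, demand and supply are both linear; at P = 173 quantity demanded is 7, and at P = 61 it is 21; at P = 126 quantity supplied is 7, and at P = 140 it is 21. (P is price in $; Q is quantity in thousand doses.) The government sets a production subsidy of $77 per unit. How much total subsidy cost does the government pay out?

Demand slope = (61 − 173)/(21 − 7) = −8, so P = 229 − 8Q.
Supply slope = (140 − 126)/(21 − 7) = 1, so P = 119 + Q.
Competitive equilibrium: 229 − 8Q = 119 + Q → Q* = 12.2222, P* = 131.2222.
The subsidy lowers effective supply by 77: P = 42 + Q.
New quantity: 229 − 8Q = 42 + Q → Q' = 20.7778.
Total subsidy cost = 77 × 20.7778 = $1599.89 thousand.

$1599.89 thousand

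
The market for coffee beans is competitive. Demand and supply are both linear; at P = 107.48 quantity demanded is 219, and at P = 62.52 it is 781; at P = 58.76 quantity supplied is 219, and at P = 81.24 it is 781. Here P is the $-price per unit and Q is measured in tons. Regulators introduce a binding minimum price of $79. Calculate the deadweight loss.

Demand slope = (62.52 − 107.48)/(781 − 219) = −0.08, so P = 125 − 0.08Q.
Supply slope = (81.24 − 58.76)/(781 − 219) = 0.04, so P = 50 + 0.04Q.
Competitive equilibrium: 125 − 0.08Q = 50 + 0.04Q → Q* = 625, P* = 75.
At the floor P = 79, quantity demanded = (125 − 79)/0.08 = 575.
Sellers' marginal cost at Q' = 575: 50 + 0.04·575 = 73.
ΔQ = 625 − 575 = 50; wedge = 79 − 73 = 6.
Deadweight loss = ½ × 50 × 6 = $150.

$150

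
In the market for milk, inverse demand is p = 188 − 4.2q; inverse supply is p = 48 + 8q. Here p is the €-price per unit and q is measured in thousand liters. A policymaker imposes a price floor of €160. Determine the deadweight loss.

€141.06 thousand

Competitive equilibrium: 188 − 4.2q = 48 + 8q → q* = 11.47541, p* = 139.80328.
At the floor p = 160, quantity demanded = (188 − 160)/4.2 = 6.66667.
Sellers' marginal cost at q' = 6.66667: 48 + 8·6.66667 = 101.33336.
Δq = 11.47541 − 6.66667 = 4.80874; wedge = 160 − 101.33336 = 58.66664.
Welfare loss = ½ × 4.80874 × 58.66664 = €141.06 thousand.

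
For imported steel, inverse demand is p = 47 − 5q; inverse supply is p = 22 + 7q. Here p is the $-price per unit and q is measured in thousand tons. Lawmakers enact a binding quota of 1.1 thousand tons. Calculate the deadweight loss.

$5.80 thousand

Competitive equilibrium: 47 − 5q = 22 + 7q → q* = 2.0833, p* = 36.5833.
At q = 1.1: demand price = 47 − 5·1.1 = 41.5; supply price = 22 + 7·1.1 = 29.7.
Δq = 2.0833 − 1.1 = 0.9833; wedge = 41.5 − 29.7 = 11.8.
The triangle = ½ × 0.9833 × 11.8 = $5.80 thousand.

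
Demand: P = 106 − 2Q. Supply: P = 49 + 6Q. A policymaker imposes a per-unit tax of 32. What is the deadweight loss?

64

Competitive equilibrium: 106 − 2Q = 49 + 6Q → Q* = 7.125, P* = 91.75.
With the tax, the buyer price exceeds the seller price by 32: (106 − 2Q) − (49 + 6Q) = 32 → Q' = 3.125.
ΔQ = 7.125 − 3.125 = 4; the wedge equals the tax, 32.
DWL = ½ × 4 × 32 = 64.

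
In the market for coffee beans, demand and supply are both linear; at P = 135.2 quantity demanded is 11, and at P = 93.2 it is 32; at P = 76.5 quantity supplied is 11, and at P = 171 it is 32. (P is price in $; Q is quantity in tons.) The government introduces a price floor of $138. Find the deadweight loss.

Demand slope = (93.2 − 135.2)/(32 − 11) = −2, so P = 157.2 − 2Q.
Supply slope = (171 − 76.5)/(32 − 11) = 4.5, so P = 27 + 4.5Q.
Competitive equilibrium: 157.2 − 2Q = 27 + 4.5Q → Q* = 20.0308, P* = 117.1385.
At the floor P = 138, quantity demanded = (157.2 − 138)/2 = 9.6.
Sellers' marginal cost at Q' = 9.6: 27 + 4.5·9.6 = 70.2.
ΔQ = 20.0308 − 9.6 = 10.4308; wedge = 138 − 70.2 = 67.8.
Deadweight loss = ½ × 10.4308 × 67.8 = $353.60.

$353.60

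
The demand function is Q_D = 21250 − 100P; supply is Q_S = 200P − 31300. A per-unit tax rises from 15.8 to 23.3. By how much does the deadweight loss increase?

In inverse form: demand P = 212.5 − 0.01Q, supply P = 156.5 + 0.005Q.
Competitive equilibrium: 212.5 − 0.01Q = 156.5 + 0.005Q → Q* = 3733.3333, P* = 175.1667.
For a per-unit tax t: ΔQ = t/0.015, so DWL = ½·t·(t/0.015) = t²/0.03.
At t = 15.8: DWL = 8321.333. At t = 23.3: DWL = 18096.333.
Increase = 18096.333 − 8321.333 = 9775.

9775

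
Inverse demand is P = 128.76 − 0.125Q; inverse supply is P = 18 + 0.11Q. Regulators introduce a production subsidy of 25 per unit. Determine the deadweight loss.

1329.79

Competitive equilibrium: 128.76 − 0.125Q = 18 + 0.11Q → Q* = 471.3191, P* = 69.8451.
The subsidy lowers effective supply by 25: P = 0.11Q − 7.
New quantity: 128.76 − 0.125Q = 0.11Q − 7 → Q' = 577.7021.
Overproduction ΔQ = 577.7021 − 471.3191 = 106.383; wedge = subsidy = 25.
The triangle = ½ × 106.383 × 25 = 1329.79.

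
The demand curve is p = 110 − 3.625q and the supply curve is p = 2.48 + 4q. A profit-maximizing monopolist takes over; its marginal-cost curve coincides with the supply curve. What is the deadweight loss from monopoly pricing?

Competitive equilibrium: 110 − 3.625q = 2.48 + 4q → q* = 14.101, p* = 58.8839.
Marginal revenue: MR = 110 − 7.25q. Set MR = MC: 110 − 7.25q = 2.48 + 4q → q_m = 9.5573.
Price p_m = 110 − 3.625·9.5573 = 75.3548; MC(q_m) = 2.48 + 4·9.5573 = 40.7092.
Competitive q* = 14.101, so Δq = 4.5437; wedge = 75.3548 − 40.7092 = 34.6456.
DWL = ½ × 4.5437 × 34.6456 = 78.71.

78.71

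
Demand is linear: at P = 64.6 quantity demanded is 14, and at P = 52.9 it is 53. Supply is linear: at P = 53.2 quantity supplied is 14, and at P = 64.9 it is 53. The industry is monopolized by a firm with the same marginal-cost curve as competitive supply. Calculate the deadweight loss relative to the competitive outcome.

36.30

Demand slope = (52.9 − 64.6)/(53 − 14) = −0.3, so P = 68.8 − 0.3Q.
Supply slope = (64.9 − 53.2)/(53 − 14) = 0.3, so P = 49 + 0.3Q.
Competitive equilibrium: 68.8 − 0.3Q = 49 + 0.3Q → Q* = 33, P* = 58.9.
Marginal revenue: MR = 68.8 − 0.6Q. Set MR = MC: 68.8 − 0.6Q = 49 + 0.3Q → Q_m = 22.
Price P_m = 68.8 − 0.3·22 = 62.2; MC(Q_m) = 49 + 0.3·22 = 55.6.
Competitive Q* = 33, so ΔQ = 11; wedge = 62.2 − 55.6 = 6.6.
Deadweight loss = ½ × 11 × 6.6 = 36.30.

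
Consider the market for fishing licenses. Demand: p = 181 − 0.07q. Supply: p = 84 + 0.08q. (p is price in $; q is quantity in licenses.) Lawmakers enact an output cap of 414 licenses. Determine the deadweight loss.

Competitive equilibrium: 181 − 0.07q = 84 + 0.08q → q* = 646.6667, p* = 135.7333.
At q = 414: demand price = 181 − 0.07·414 = 152.02; supply price = 84 + 0.08·414 = 117.12.
Δq = 646.6667 − 414 = 232.6667; wedge = 152.02 − 117.12 = 34.9.
DWL = ½ × 232.6667 × 34.9 = $4060.03.

$4060.03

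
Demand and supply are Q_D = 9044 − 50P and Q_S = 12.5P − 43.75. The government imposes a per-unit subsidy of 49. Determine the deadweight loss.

In inverse form: demand P = 180.88 − 0.02Q, supply P = 3.5 + 0.08Q.
Competitive equilibrium: 180.88 − 0.02Q = 3.5 + 0.08Q → Q* = 1773.8, P* = 145.404.
The subsidy lowers effective supply by 49: P = 0.08Q − 45.5.
New quantity: 180.88 − 0.02Q = 0.08Q − 45.5 → Q' = 2263.8.
Overproduction ΔQ = 2263.8 − 1773.8 = 490; wedge = subsidy = 49.
Welfare loss = ½ × 490 × 49 = 12005.

12005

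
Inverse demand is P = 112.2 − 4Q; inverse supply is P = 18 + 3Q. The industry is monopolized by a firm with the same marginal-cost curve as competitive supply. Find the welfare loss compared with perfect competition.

Competitive equilibrium: 112.2 − 4Q = 18 + 3Q → Q* = 13.4571, P* = 58.3714.
Marginal revenue: MR = 112.2 − 8Q. Set MR = MC: 112.2 − 8Q = 18 + 3Q → Q_m = 8.5636.
Price P_m = 112.2 − 4·8.5636 = 77.9456; MC(Q_m) = 18 + 3·8.5636 = 43.6908.
Competitive Q* = 13.4571, so ΔQ = 4.8935; wedge = 77.9456 − 43.6908 = 34.2548.
Deadweight loss = ½ × 4.8935 × 34.2548 = 83.81.

83.81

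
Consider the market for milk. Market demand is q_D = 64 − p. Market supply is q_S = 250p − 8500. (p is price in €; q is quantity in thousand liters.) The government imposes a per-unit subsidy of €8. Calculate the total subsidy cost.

In inverse form: demand p = 64 − q, supply p = 34 + 0.004q.
Competitive equilibrium: 64 − q = 34 + 0.004q → q* = 29.8805, p* = 34.1195.
The subsidy lowers effective supply by 8: p = 26 + 0.004q.
New quantity: 64 − q = 26 + 0.004q → q' = 37.8486.
Total subsidy cost = 8 × 37.8486 = €302.79 thousand.

€302.79 thousand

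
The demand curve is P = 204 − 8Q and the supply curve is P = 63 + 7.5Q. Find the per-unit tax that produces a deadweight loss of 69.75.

46.5

Competitive equilibrium: 204 − 8Q = 63 + 7.5Q → Q* = 9.0968, P* = 131.2258.
A tax t gives ΔQ = t/15.5 and wedge t, so DWL = t²/31.
t²/31 = 69.75 → t² = 2162.25 → t = 46.5.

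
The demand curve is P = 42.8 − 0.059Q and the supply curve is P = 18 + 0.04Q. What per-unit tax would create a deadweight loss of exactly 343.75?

8.25

Competitive equilibrium: 42.8 − 0.059Q = 18 + 0.04Q → Q* = 250.5051, P* = 28.0202.
A tax t gives ΔQ = t/0.099 and wedge t, so DWL = t²/0.198.
t²/0.198 = 343.75 → t² = 68.0625 → t = 8.25.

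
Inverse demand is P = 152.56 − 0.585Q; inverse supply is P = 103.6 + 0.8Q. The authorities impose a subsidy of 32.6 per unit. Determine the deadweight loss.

Competitive equilibrium: 152.56 − 0.585Q = 103.6 + 0.8Q → Q* = 35.3502, P* = 131.8801.
The subsidy lowers effective supply by 32.6: P = 71 + 0.8Q.
New quantity: 152.56 − 0.585Q = 71 + 0.8Q → Q' = 58.8881.
Overproduction ΔQ = 58.8881 − 35.3502 = 23.5379; wedge = subsidy = 32.6.
DWL = ½ × 23.5379 × 32.6 = 383.67.

383.67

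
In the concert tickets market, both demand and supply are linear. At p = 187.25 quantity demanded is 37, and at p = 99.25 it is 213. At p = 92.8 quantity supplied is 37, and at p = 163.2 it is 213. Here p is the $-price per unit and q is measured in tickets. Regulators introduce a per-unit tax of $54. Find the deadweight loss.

Demand slope = (99.25 − 187.25)/(213 − 37) = −0.5, so p = 205.75 − 0.5q.
Supply slope = (163.2 − 92.8)/(213 − 37) = 0.4, so p = 78 + 0.4q.
Competitive equilibrium: 205.75 − 0.5q = 78 + 0.4q → q* = 141.9444, p* = 134.7778.
With the tax, the buyer price exceeds the seller price by 54: (205.75 − 0.5q) − (78 + 0.4q) = 54 → q' = 81.9444.
Δq = 141.9444 − 81.9444 = 60; the wedge equals the tax, 54.
DWL = ½ × 60 × 54 = $1620.

$1620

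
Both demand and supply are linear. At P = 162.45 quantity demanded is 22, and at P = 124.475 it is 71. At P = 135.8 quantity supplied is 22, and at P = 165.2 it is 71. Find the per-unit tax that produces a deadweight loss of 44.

11

Demand slope = (124.475 − 162.45)/(71 − 22) = −0.775, so P = 179.5 − 0.775Q.
Supply slope = (165.2 − 135.8)/(71 − 22) = 0.6, so P = 122.6 + 0.6Q.
Competitive equilibrium: 179.5 − 0.775Q = 122.6 + 0.6Q → Q* = 41.3818, P* = 147.4291.
A tax t gives ΔQ = t/1.375 and wedge t, so DWL = t²/2.75.
t²/2.75 = 44 → t² = 121 → t = 11.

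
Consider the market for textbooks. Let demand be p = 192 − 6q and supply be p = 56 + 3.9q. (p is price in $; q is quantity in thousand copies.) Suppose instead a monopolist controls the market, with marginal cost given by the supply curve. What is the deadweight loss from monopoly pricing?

$133.02 thousand

Competitive equilibrium: 192 − 6q = 56 + 3.9q → q* = 13.7374, p* = 109.5758.
Marginal revenue: MR = 192 − 12q. Set MR = MC: 192 − 12q = 56 + 3.9q → q_m = 8.5535.
Price p_m = 192 − 6·8.5535 = 140.679; MC(q_m) = 56 + 3.9·8.5535 = 89.3587.
Competitive q* = 13.7374, so Δq = 5.1839; wedge = 140.679 − 89.3587 = 51.3203.
DWL = ½ × 5.1839 × 51.3203 = $133.02 thousand.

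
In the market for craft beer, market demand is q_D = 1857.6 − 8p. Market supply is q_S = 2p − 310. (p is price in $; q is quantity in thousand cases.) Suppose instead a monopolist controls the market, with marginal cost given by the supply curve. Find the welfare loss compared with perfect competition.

In inverse form: demand p = 232.2 − 0.125q, supply p = 155 + 0.5q.
Competitive equilibrium: 232.2 − 0.125q = 155 + 0.5q → q* = 123.52, p* = 216.76.
Marginal revenue: MR = 232.2 − 0.25q. Set MR = MC: 232.2 − 0.25q = 155 + 0.5q → q_m = 102.9333.
Price p_m = 232.2 − 0.125·102.9333 = 219.3333; MC(q_m) = 155 + 0.5·102.9333 = 206.4667.
Competitive q* = 123.52, so Δq = 20.5867; wedge = 219.3333 − 206.4667 = 12.8666.
DWL = ½ × 20.5867 × 12.8666 = $132.44 thousand.

$132.44 thousand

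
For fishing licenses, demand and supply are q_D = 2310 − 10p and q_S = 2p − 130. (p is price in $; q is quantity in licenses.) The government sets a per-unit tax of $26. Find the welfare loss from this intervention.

In inverse form: demand p = 231 − 0.1q, supply p = 65 + 0.5q.
Competitive equilibrium: 231 − 0.1q = 65 + 0.5q → q* = 276.6667, p* = 203.3333.
With the tax, the buyer price exceeds the seller price by 26: (231 − 0.1q) − (65 + 0.5q) = 26 → q' = 233.3333.
Δq = 276.6667 − 233.3333 = 43.3334; the wedge equals the tax, 26.
DWL = ½ × 43.3334 × 26 = $563.33.

$563.33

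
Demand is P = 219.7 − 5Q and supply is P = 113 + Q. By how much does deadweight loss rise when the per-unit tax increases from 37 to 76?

Competitive equilibrium: 219.7 − 5Q = 113 + Q → Q* = 17.7833, P* = 130.7833.
For a per-unit tax t: ΔQ = t/6, so DWL = ½·t·(t/6) = t²/12.
At t = 37: DWL = 114.083. At t = 76: DWL = 481.333.
Increase = 481.333 − 114.083 = 367.25.

367.25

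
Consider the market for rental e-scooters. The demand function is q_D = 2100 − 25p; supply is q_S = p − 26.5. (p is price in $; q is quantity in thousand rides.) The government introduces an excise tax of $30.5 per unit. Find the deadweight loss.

In inverse form: demand p = 84 − 0.04q, supply p = 26.5 + q.
Competitive equilibrium: 84 − 0.04q = 26.5 + q → q* = 55.2885, p* = 81.7885.
With the tax, the buyer price exceeds the seller price by 30.5: (84 − 0.04q) − (26.5 + q) = 30.5 → q' = 25.9615.
Δq = 55.2885 − 25.9615 = 29.327; the wedge equals the tax, 30.5.
Welfare loss = ½ × 29.327 × 30.5 = $447.24 thousand.

$447.24 thousand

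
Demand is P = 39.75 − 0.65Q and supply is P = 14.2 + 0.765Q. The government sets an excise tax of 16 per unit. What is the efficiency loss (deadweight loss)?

90.46

Competitive equilibrium: 39.75 − 0.65Q = 14.2 + 0.765Q → Q* = 18.0565, P* = 28.0133.
With the tax, the buyer price exceeds the seller price by 16: (39.75 − 0.65Q) − (14.2 + 0.765Q) = 16 → Q' = 6.7491.
ΔQ = 18.0565 − 6.7491 = 11.3074; the wedge equals the tax, 16.
The triangle = ½ × 11.3074 × 16 = 90.46.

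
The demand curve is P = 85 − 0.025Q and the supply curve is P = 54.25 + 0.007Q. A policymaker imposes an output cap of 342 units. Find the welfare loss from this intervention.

6129.34

Competitive equilibrium: 85 − 0.025Q = 54.25 + 0.007Q → Q* = 960.9375, P* = 60.9766.
At Q = 342: demand price = 85 − 0.025·342 = 76.45; supply price = 54.25 + 0.007·342 = 56.644.
ΔQ = 960.9375 − 342 = 618.9375; wedge = 76.45 − 56.644 = 19.806.
Deadweight loss = ½ × 618.9375 × 19.806 = 6129.34.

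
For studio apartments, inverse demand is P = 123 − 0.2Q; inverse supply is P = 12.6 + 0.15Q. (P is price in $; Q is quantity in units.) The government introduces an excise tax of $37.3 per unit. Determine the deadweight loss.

Competitive equilibrium: 123 − 0.2Q = 12.6 + 0.15Q → Q* = 315.4286, P* = 59.9143.
With the tax, the buyer price exceeds the seller price by 37.3: (123 − 0.2Q) − (12.6 + 0.15Q) = 37.3 → Q' = 208.8571.
ΔQ = 315.4286 − 208.8571 = 106.5715; the wedge equals the tax, 37.3.
Deadweight loss = ½ × 106.5715 × 37.3 = $1987.56.

$1987.56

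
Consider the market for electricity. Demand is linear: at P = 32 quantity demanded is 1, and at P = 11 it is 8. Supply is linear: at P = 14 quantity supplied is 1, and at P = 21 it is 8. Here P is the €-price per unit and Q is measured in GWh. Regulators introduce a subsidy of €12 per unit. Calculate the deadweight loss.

€18

Demand slope = (11 − 32)/(8 − 1) = −3, so P = 35 − 3Q.
Supply slope = (21 − 14)/(8 − 1) = 1, so P = 13 + Q.
Competitive equilibrium: 35 − 3Q = 13 + Q → Q* = 5.5, P* = 18.5.
The subsidy lowers effective supply by 12: P = 1 + Q.
New quantity: 35 − 3Q = 1 + Q → Q' = 8.5.
Overproduction ΔQ = 8.5 − 5.5 = 3; wedge = subsidy = 12.
DWL = ½ × 3 × 12 = €18.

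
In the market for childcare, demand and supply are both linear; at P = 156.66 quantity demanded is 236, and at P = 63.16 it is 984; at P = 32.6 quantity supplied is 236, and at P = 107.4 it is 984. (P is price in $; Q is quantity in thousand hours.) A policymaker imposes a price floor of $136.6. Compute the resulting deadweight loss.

Demand slope = (63.16 − 156.66)/(984 − 236) = −0.125, so P = 186.16 − 0.125Q.
Supply slope = (107.4 − 32.6)/(984 − 236) = 0.1, so P = 9 + 0.1Q.
Competitive equilibrium: 186.16 − 0.125Q = 9 + 0.1Q → Q* = 787.3778, P* = 87.7378.
At the floor P = 136.6, quantity demanded = (186.16 − 136.6)/0.125 = 396.48.
Sellers' marginal cost at Q' = 396.48: 9 + 0.1·396.48 = 48.648.
ΔQ = 787.3778 − 396.48 = 390.8978; wedge = 136.6 − 48.648 = 87.952.
DWL = ½ × 390.8978 × 87.952 = $17190.12 thousand.

$17190.12 thousand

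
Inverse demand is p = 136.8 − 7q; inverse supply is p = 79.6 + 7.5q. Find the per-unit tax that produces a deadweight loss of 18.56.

23.2

Competitive equilibrium: 136.8 − 7q = 79.6 + 7.5q → q* = 3.9448, p* = 109.1862.
A tax t gives Δq = t/14.5 and wedge t, so DWL = t²/29.
t²/29 = 18.56 → t² = 538.24 → t = 23.2.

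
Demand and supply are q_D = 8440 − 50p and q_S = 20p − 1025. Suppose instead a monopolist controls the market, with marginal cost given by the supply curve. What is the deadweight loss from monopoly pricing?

4874.07

In inverse form: demand p = 168.8 − 0.02q, supply p = 51.25 + 0.05q.
Competitive equilibrium: 168.8 − 0.02q = 51.25 + 0.05q → q* = 1679.2857, p* = 135.2143.
Marginal revenue: MR = 168.8 − 0.04q. Set MR = MC: 168.8 − 0.04q = 51.25 + 0.05q → q_m = 1306.1111.
Price p_m = 168.8 − 0.02·1306.1111 = 142.6778; MC(q_m) = 51.25 + 0.05·1306.1111 = 116.5556.
Competitive q* = 1679.2857, so Δq = 373.1746; wedge = 142.6778 − 116.5556 = 26.1222.
Welfare loss = ½ × 373.1746 × 26.1222 = 4874.07.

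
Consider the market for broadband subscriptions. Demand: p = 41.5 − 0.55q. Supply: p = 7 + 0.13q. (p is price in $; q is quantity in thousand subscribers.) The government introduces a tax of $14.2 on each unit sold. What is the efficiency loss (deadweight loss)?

$148.26 thousand

Competitive equilibrium: 41.5 − 0.55q = 7 + 0.13q → q* = 50.73529, p* = 13.59559.
With the tax, the buyer price exceeds the seller price by 14.2: (41.5 − 0.55q) − (7 + 0.13q) = 14.2 → q' = 29.85294.
Δq = 50.73529 − 29.85294 = 20.88235; the wedge equals the tax, 14.2.
Welfare loss = ½ × 20.88235 × 14.2 = $148.26 thousand.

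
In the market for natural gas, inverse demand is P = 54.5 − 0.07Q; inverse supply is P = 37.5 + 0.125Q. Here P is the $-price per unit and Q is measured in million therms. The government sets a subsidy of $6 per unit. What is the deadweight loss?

Competitive equilibrium: 54.5 − 0.07Q = 37.5 + 0.125Q → Q* = 87.1795, P* = 48.3974.
The subsidy lowers effective supply by 6: P = 31.5 + 0.125Q.
New quantity: 54.5 − 0.07Q = 31.5 + 0.125Q → Q' = 117.9487.
Overproduction ΔQ = 117.9487 − 87.1795 = 30.7692; wedge = subsidy = 6.
Welfare loss = ½ × 30.7692 × 6 = $92.31 million.

$92.31 million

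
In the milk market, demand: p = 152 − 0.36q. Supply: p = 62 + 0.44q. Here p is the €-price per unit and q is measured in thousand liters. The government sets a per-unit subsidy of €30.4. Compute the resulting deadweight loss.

€577.60 thousand

Competitive equilibrium: 152 − 0.36q = 62 + 0.44q → q* = 112.5, p* = 111.5.
The subsidy lowers effective supply by 30.4: p = 31.6 + 0.44q.
New quantity: 152 − 0.36q = 31.6 + 0.44q → q' = 150.5.
Overproduction Δq = 150.5 − 112.5 = 38; wedge = subsidy = 30.4.
The triangle = ½ × 38 × 30.4 = €577.60 thousand.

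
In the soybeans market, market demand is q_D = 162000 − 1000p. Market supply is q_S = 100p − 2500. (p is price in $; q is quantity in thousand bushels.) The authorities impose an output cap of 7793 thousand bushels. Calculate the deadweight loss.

$119515.03 thousand

In inverse form: demand p = 162 − 0.001q, supply p = 25 + 0.01q.
Competitive equilibrium: 162 − 0.001q = 25 + 0.01q → q* = 12454.5455, p* = 149.5455.
At q = 7793: demand price = 162 − 0.001·7793 = 154.207; supply price = 25 + 0.01·7793 = 102.93.
Δq = 12454.5455 − 7793 = 4661.5455; wedge = 154.207 − 102.93 = 51.277.
Deadweight loss = ½ × 4661.5455 × 51.277 = $119515.03 thousand.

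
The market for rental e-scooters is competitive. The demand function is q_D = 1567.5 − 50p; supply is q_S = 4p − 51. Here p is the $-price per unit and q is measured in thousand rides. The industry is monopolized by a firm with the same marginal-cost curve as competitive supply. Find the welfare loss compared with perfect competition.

$3.05 thousand

In inverse form: demand p = 31.35 − 0.02q, supply p = 12.75 + 0.25q.
Competitive equilibrium: 31.35 − 0.02q = 12.75 + 0.25q → q* = 68.8889, p* = 29.9722.
Marginal revenue: MR = 31.35 − 0.04q. Set MR = MC: 31.35 − 0.04q = 12.75 + 0.25q → q_m = 64.1379.
Price p_m = 31.35 − 0.02·64.1379 = 30.0672; MC(q_m) = 12.75 + 0.25·64.1379 = 28.7845.
Competitive q* = 68.8889, so Δq = 4.751; wedge = 30.0672 − 28.7845 = 1.2827.
Deadweight loss = ½ × 4.751 × 1.2827 = $3.05 thousand.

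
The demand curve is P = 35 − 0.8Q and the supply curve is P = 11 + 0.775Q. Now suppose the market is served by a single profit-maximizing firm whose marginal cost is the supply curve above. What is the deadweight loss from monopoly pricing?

20.75

Competitive equilibrium: 35 − 0.8Q = 11 + 0.775Q → Q* = 15.2381, P* = 22.8095.
Marginal revenue: MR = 35 − 1.6Q. Set MR = MC: 35 − 1.6Q = 11 + 0.775Q → Q_m = 10.1053.
Price P_m = 35 − 0.8·10.1053 = 26.9158; MC(Q_m) = 11 + 0.775·10.1053 = 18.8316.
Competitive Q* = 15.2381, so ΔQ = 5.1328; wedge = 26.9158 − 18.8316 = 8.0842.
Deadweight loss = ½ × 5.1328 × 8.0842 = 20.75.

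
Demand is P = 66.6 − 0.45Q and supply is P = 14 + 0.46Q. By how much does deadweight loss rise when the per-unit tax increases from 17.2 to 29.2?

Competitive equilibrium: 66.6 − 0.45Q = 14 + 0.46Q → Q* = 57.8022, P* = 40.589.
For a per-unit tax t: ΔQ = t/0.91, so DWL = ½·t·(t/0.91) = t²/1.82.
At t = 17.2: DWL = 162.5495. At t = 29.2: DWL = 468.4835.
Increase = 468.4835 − 162.5495 = 305.93.

305.93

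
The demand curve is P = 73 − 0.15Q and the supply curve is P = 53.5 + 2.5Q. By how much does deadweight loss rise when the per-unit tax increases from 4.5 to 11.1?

19.43

Competitive equilibrium: 73 − 0.15Q = 53.5 + 2.5Q → Q* = 7.3585, P* = 71.8962.
For a per-unit tax t: ΔQ = t/2.65, so DWL = ½·t·(t/2.65) = t²/5.3.
At t = 4.5: DWL = 3.821. At t = 11.1: DWL = 23.247.
Increase = 23.247 − 3.821 = 19.43.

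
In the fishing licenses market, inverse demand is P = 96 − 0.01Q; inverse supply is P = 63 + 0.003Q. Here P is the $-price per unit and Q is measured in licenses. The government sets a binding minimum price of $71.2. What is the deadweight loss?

$22.22

Competitive equilibrium: 96 − 0.01Q = 63 + 0.003Q → Q* = 2538.4615, P* = 70.6154.
At the floor P = 71.2, quantity demanded = (96 − 71.2)/0.01 = 2480.
Sellers' marginal cost at Q' = 2480: 63 + 0.003·2480 = 70.44.
ΔQ = 2538.4615 − 2480 = 58.4615; wedge = 71.2 − 70.44 = 0.76.
The triangle = ½ × 58.4615 × 0.76 = $22.22.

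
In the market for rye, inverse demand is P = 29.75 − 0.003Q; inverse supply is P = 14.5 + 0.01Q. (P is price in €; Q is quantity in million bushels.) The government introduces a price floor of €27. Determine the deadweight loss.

€427.35 million

Competitive equilibrium: 29.75 − 0.003Q = 14.5 + 0.01Q → Q* = 1173.0769, P* = 26.2308.
At the floor P = 27, quantity demanded = (29.75 − 27)/0.003 = 916.6667.
Sellers' marginal cost at Q' = 916.6667: 14.5 + 0.01·916.6667 = 23.6667.
ΔQ = 1173.0769 − 916.6667 = 256.4102; wedge = 27 − 23.6667 = 3.3333.
Deadweight loss = ½ × 256.4102 × 3.3333 = €427.35 million.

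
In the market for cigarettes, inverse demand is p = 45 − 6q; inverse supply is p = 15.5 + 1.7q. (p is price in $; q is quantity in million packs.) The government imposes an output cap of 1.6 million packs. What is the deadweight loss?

$19.17 million

Competitive equilibrium: 45 − 6q = 15.5 + 1.7q → q* = 3.8312, p* = 22.013.
At q = 1.6: demand price = 45 − 6·1.6 = 35.4; supply price = 15.5 + 1.7·1.6 = 18.22.
Δq = 3.8312 − 1.6 = 2.2312; wedge = 35.4 − 18.22 = 17.18.
The triangle = ½ × 2.2312 × 17.18 = $19.17 million.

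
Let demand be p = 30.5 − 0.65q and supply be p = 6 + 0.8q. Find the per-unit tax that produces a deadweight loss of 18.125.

7.25

Competitive equilibrium: 30.5 − 0.65q = 6 + 0.8q → q* = 16.8966, p* = 19.5172.
A tax t gives Δq = t/1.45 and wedge t, so DWL = t²/2.9.
t²/2.9 = 18.125 → t² = 52.5625 → t = 7.25.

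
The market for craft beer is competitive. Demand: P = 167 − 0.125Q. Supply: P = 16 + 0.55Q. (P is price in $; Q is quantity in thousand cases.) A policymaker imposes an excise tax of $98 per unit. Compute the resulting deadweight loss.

$7114.07 thousand

Competitive equilibrium: 167 − 0.125Q = 16 + 0.55Q → Q* = 223.7037, P* = 139.037.
With the tax, the buyer price exceeds the seller price by 98: (167 − 0.125Q) − (16 + 0.55Q) = 98 → Q' = 78.5185.
ΔQ = 223.7037 − 78.5185 = 145.1852; the wedge equals the tax, 98.
Deadweight loss = ½ × 145.1852 × 98 = $7114.07 thousand.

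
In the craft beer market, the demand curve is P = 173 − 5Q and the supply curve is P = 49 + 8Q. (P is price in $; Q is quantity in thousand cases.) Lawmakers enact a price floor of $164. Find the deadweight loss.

Competitive equilibrium: 173 − 5Q = 49 + 8Q → Q* = 9.53846, P* = 125.30769.
At the floor P = 164, quantity demanded = (173 − 164)/5 = 1.8.
Sellers' marginal cost at Q' = 1.8: 49 + 8·1.8 = 63.4.
ΔQ = 9.53846 − 1.8 = 7.73846; wedge = 164 − 63.4 = 100.6.
The triangle = ½ × 7.73846 × 100.6 = $389.24 thousand.

$389.24 thousand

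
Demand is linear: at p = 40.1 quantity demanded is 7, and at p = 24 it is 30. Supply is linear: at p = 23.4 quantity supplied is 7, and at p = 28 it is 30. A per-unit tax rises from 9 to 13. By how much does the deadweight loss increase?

Demand slope = (24 − 40.1)/(30 − 7) = −0.7, so p = 45 − 0.7q.
Supply slope = (28 − 23.4)/(30 − 7) = 0.2, so p = 22 + 0.2q.
Competitive equilibrium: 45 − 0.7q = 22 + 0.2q → q* = 25.5556, p* = 27.1111.
For a per-unit tax t: Δq = t/0.9, so DWL = ½·t·(t/0.9) = t²/1.8.
At t = 9: DWL = 45. At t = 13: DWL = 93.889.
Increase = 93.889 − 45 = 48.89.

48.89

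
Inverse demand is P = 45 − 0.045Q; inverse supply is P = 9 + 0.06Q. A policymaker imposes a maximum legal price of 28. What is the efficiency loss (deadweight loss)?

Competitive equilibrium: 45 − 0.045Q = 9 + 0.06Q → Q* = 342.8571, P* = 29.5714.
At the ceiling P = 28, quantity supplied = (28 − 9)/0.06 = 316.6667.
Willingness to pay at Q' = 316.6667: 45 − 0.045·316.6667 = 30.75.
ΔQ = 342.8571 − 316.6667 = 26.1904; wedge = 30.75 − 28 = 2.75.
Welfare loss = ½ × 26.1904 × 2.75 = 36.01.

36.01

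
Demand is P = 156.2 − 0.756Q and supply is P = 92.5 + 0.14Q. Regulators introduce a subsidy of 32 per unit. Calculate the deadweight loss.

571.43

Competitive equilibrium: 156.2 − 0.756Q = 92.5 + 0.14Q → Q* = 71.0938, P* = 102.4531.
The subsidy lowers effective supply by 32: P = 60.5 + 0.14Q.
New quantity: 156.2 − 0.756Q = 60.5 + 0.14Q → Q' = 106.808.
Overproduction ΔQ = 106.808 − 71.0938 = 35.7142; wedge = subsidy = 32.
Welfare loss = ½ × 35.7142 × 32 = 571.43.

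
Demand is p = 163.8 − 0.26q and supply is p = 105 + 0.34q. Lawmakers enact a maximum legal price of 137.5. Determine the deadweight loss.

Competitive equilibrium: 163.8 − 0.26q = 105 + 0.34q → q* = 98, p* = 138.32.
At the ceiling p = 137.5, quantity supplied = (137.5 − 105)/0.34 = 95.58824.
Willingness to pay at q' = 95.58824: 163.8 − 0.26·95.58824 = 138.94706.
Δq = 98 − 95.58824 = 2.41176; wedge = 138.94706 − 137.5 = 1.44706.
The triangle = ½ × 2.41176 × 1.44706 = 1.74.

1.74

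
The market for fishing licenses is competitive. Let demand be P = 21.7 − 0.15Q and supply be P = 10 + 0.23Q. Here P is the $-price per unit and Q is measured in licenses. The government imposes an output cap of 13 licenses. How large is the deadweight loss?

Competitive equilibrium: 21.7 − 0.15Q = 10 + 0.23Q → Q* = 30.7895, P* = 17.0816.
At Q = 13: demand price = 21.7 − 0.15·13 = 19.75; supply price = 10 + 0.23·13 = 12.99.
ΔQ = 30.7895 − 13 = 17.7895; wedge = 19.75 − 12.99 = 6.76.
Welfare loss = ½ × 17.7895 × 6.76 = $60.13.

$60.13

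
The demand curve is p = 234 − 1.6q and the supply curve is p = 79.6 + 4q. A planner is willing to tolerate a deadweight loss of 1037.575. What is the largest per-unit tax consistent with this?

Competitive equilibrium: 234 − 1.6q = 79.6 + 4q → q* = 27.5714, p* = 189.8857.
A tax t gives Δq = t/5.6 and wedge t, so DWL = t²/11.2.
t²/11.2 = 1037.575 → t² = 11620.84 → t = 107.8.

107.8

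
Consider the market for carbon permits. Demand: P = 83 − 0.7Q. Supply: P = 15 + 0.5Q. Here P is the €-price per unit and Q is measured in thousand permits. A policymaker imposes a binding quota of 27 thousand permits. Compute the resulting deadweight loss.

€528.07 thousand

Competitive equilibrium: 83 − 0.7Q = 15 + 0.5Q → Q* = 56.6667, P* = 43.3333.
At Q = 27: demand price = 83 − 0.7·27 = 64.1; supply price = 15 + 0.5·27 = 28.5.
ΔQ = 56.6667 − 27 = 29.6667; wedge = 64.1 − 28.5 = 35.6.
Deadweight loss = ½ × 29.6667 × 35.6 = €528.07 thousand.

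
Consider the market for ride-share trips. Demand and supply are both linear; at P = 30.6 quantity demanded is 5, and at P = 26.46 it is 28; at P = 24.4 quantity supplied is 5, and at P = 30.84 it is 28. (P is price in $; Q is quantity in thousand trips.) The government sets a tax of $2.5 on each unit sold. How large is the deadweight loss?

$6.79 thousand

Demand slope = (26.46 − 30.6)/(28 − 5) = −0.18, so P = 31.5 − 0.18Q.
Supply slope = (30.84 − 24.4)/(28 − 5) = 0.28, so P = 23 + 0.28Q.
Competitive equilibrium: 31.5 − 0.18Q = 23 + 0.28Q → Q* = 18.4783, P* = 28.1739.
With the tax, the buyer price exceeds the seller price by 2.5: (31.5 − 0.18Q) − (23 + 0.28Q) = 2.5 → Q' = 13.0435.
ΔQ = 18.4783 − 13.0435 = 5.4348; the wedge equals the tax, 2.5.
DWL = ½ × 5.4348 × 2.5 = $6.79 thousand.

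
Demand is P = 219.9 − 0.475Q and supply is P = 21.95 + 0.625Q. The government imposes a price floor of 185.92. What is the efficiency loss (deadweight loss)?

6464.92

Competitive equilibrium: 219.9 − 0.475Q = 21.95 + 0.625Q → Q* = 179.9545, P* = 134.4216.
At the floor P = 185.92, quantity demanded = (219.9 − 185.92)/0.475 = 71.5368.
Sellers' marginal cost at Q' = 71.5368: 21.95 + 0.625·71.5368 = 66.6605.
ΔQ = 179.9545 − 71.5368 = 108.4177; wedge = 185.92 − 66.6605 = 119.2595.
Deadweight loss = ½ × 108.4177 × 119.2595 = 6464.92.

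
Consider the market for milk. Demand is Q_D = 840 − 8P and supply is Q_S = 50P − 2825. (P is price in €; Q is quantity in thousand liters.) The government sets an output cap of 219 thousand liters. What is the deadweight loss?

€966.88 thousand

In inverse form: demand P = 105 − 0.125Q, supply P = 56.5 + 0.02Q.
Competitive equilibrium: 105 − 0.125Q = 56.5 + 0.02Q → Q* = 334.4828, P* = 63.1897.
At Q = 219: demand price = 105 − 0.125·219 = 77.625; supply price = 56.5 + 0.02·219 = 60.88.
ΔQ = 334.4828 − 219 = 115.4828; wedge = 77.625 − 60.88 = 16.745.
DWL = ½ × 115.4828 × 16.745 = €966.88 thousand.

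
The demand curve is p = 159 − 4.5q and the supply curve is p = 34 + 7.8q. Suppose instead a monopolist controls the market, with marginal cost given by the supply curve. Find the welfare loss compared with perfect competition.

45.57

Competitive equilibrium: 159 − 4.5q = 34 + 7.8q → q* = 10.1626, p* = 113.2683.
Marginal revenue: MR = 159 − 9q. Set MR = MC: 159 − 9q = 34 + 7.8q → q_m = 7.4405.
Price p_m = 159 − 4.5·7.4405 = 125.5178; MC(q_m) = 34 + 7.8·7.4405 = 92.0359.
Competitive q* = 10.1626, so Δq = 2.7221; wedge = 125.5178 − 92.0359 = 33.4819.
DWL = ½ × 2.7221 × 33.4819 = 45.57.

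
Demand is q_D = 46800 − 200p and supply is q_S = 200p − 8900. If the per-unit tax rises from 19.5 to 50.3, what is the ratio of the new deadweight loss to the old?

In inverse form: demand p = 234 − 0.005q, supply p = 44.5 + 0.005q.
Competitive equilibrium: 234 − 0.005q = 44.5 + 0.005q → q* = 18950, p* = 139.25.
For a per-unit tax t: Δq = t/0.01, so DWL = ½·t·(t/0.01) = t²/0.02.
At t = 19.5: DWL = 19012.5. At t = 50.3: DWL = 126504.5.
Ratio = (50.3/19.5)² = 6.654.

6.654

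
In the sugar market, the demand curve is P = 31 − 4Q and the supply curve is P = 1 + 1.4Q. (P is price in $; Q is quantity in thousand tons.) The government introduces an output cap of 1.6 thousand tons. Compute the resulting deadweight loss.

Competitive equilibrium: 31 − 4Q = 1 + 1.4Q → Q* = 5.5556, P* = 8.7778.
At Q = 1.6: demand price = 31 − 4·1.6 = 24.6; supply price = 1 + 1.4·1.6 = 3.24.
ΔQ = 5.5556 − 1.6 = 3.9556; wedge = 24.6 − 3.24 = 21.36.
DWL = ½ × 3.9556 × 21.36 = $42.25 thousand.

$42.25 thousand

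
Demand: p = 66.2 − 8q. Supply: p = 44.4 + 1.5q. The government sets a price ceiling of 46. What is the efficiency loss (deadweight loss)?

Competitive equilibrium: 66.2 − 8q = 44.4 + 1.5q → q* = 2.2947, p* = 47.8421.
At the ceiling p = 46, quantity supplied = (46 − 44.4)/1.5 = 1.0667.
Willingness to pay at q' = 1.0667: 66.2 − 8·1.0667 = 57.6664.
Δq = 2.2947 − 1.0667 = 1.228; wedge = 57.6664 − 46 = 11.6664.
Deadweight loss = ½ × 1.228 × 11.6664 = 7.16.

7.16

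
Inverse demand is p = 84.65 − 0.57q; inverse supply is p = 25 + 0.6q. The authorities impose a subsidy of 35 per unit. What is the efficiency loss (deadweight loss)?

523.50

Competitive equilibrium: 84.65 − 0.57q = 25 + 0.6q → q* = 50.9829, p* = 55.5897.
The subsidy lowers effective supply by 35: p = 0.6q − 10.
New quantity: 84.65 − 0.57q = 0.6q − 10 → q' = 80.8974.
Overproduction Δq = 80.8974 − 50.9829 = 29.9145; wedge = subsidy = 35.
DWL = ½ × 29.9145 × 35 = 523.50.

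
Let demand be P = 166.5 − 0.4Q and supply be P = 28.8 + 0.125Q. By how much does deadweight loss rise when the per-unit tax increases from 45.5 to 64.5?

Competitive equilibrium: 166.5 − 0.4Q = 28.8 + 0.125Q → Q* = 262.2857, P* = 61.5857.
For a per-unit tax t: ΔQ = t/0.525, so DWL = ½·t·(t/0.525) = t²/1.05.
At t = 45.5: DWL = 1971.667. At t = 64.5: DWL = 3962.143.
Increase = 3962.143 − 1971.667 = 1990.48.

1990.48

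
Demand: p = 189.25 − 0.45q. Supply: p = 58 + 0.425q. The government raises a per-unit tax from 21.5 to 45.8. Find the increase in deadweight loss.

934.51

Competitive equilibrium: 189.25 − 0.45q = 58 + 0.425q → q* = 150, p* = 121.75.
For a per-unit tax t: Δq = t/0.875, so DWL = ½·t·(t/0.875) = t²/1.75.
At t = 21.5: DWL = 264.143. At t = 45.8: DWL = 1198.651.
Increase = 1198.651 − 264.143 = 934.51.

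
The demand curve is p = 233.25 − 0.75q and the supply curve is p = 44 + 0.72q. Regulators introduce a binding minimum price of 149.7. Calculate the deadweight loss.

221.03

Competitive equilibrium: 233.25 − 0.75q = 44 + 0.72q → q* = 128.7415, p* = 136.6939.
At the floor p = 149.7, quantity demanded = (233.25 − 149.7)/0.75 = 111.4.
Sellers' marginal cost at q' = 111.4: 44 + 0.72·111.4 = 124.208.
Δq = 128.7415 − 111.4 = 17.3415; wedge = 149.7 − 124.208 = 25.492.
Deadweight loss = ½ × 17.3415 × 25.492 = 221.03.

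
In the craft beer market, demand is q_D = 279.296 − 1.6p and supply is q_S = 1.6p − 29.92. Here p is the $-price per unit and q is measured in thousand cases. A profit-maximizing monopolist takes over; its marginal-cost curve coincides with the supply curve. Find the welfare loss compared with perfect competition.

$1079.66 thousand

In inverse form: demand p = 174.56 − 0.625q, supply p = 18.7 + 0.625q.
Competitive equilibrium: 174.56 − 0.625q = 18.7 + 0.625q → q* = 124.688, p* = 96.63.
Marginal revenue: MR = 174.56 − 1.25q. Set MR = MC: 174.56 − 1.25q = 18.7 + 0.625q → q_m = 83.1253.
Price p_m = 174.56 − 0.625·83.1253 = 122.6067; MC(q_m) = 18.7 + 0.625·83.1253 = 70.6533.
Competitive q* = 124.688, so Δq = 41.5627; wedge = 122.6067 − 70.6533 = 51.9534.
The triangle = ½ × 41.5627 × 51.9534 = $1079.66 thousand.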